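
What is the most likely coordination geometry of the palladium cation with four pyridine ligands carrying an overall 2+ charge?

square planar

Pyridine is neutral; balancing the +2 overall charge requires Pd(II).
Pd sits in group 10, so the d-electron count is 10 − 2 = 8.
With 4 monodentate ligands the coordination number is 4.
A 4d d⁸ ion has a large crystal-field splitting; square planar leaves the high-energy d_{x²−y²} orbital empty and maximises CFSE.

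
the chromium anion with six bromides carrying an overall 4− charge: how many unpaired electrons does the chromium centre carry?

4 unpaired electrons

Each bromide is −1; balancing the −4 overall charge requires Cr(II).
Chromium is a group-6 element; Cr(II) is therefore d⁴.
The spin state decides the count: Bromide is a weak-field ligand for a first-row metal, so the complex is high-spin.
An octahedral high-spin d⁴ ion is t₂g³e_g¹, giving 4 unpaired electrons.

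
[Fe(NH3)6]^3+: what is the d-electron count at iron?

Summing ligand charges against the +3 overall charge gives an oxidation state of +3 for iron.
Group 8 minus oxidation state 3 gives a d⁵ configuration.

d5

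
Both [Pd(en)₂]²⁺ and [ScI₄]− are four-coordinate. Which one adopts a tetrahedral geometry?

[ScI₄]−

For [Pd(en)₂]²⁺: Ligand charges: ethylenediamine is neutral. With an overall charge of +2 the palladium centre must be in the +2 oxidation state. Pd sits in group 10, so the d-electron count is 10 − 2 = 8. A 4d d⁸ ion has a large crystal-field splitting; square planar leaves the high-energy d_{x²−y²} orbital empty and maximises CFSE. → square planar.
For [ScI₄]−: Ligand charges: each iodide is −1. With an overall charge of −1 the scandium centre must be in the +3 oxidation state. Group 3 minus oxidation state 3 gives a d⁰ configuration. A d⁰ ion has no crystal-field stabilisation preference between square planar and tetrahedral, so four ligands adopt the sterically favoured tetrahedral geometry. → tetrahedral.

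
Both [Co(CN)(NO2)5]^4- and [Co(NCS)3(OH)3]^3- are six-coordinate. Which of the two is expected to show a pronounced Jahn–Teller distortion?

[Co(CN)(NO2)5]^4-

[Co(CN)(NO2)5]^4-: Ligand charges: each cyanide is −1; each nitro (N-bound nitrite) is −1. With an overall charge of −4 the cobalt centre must be in the +2 oxidation state. Co sits in group 9, so the d-electron count is 9 − 2 = 7. Cyanide and nitro (N-bound nitrite) are strong-field ligands (high in the spectrochemical series) for a first-row metal, so the complex is low-spin. The t₂g⁶e_g¹ (low-spin) configuration has an unevenly filled e_g set; the Jahn–Teller theorem predicts a tetragonal distortion (typically axial elongation) to lift the degeneracy.
[Co(NCS)3(OH)3]^3-: Ligand charges: each isothiocyanate is −1; each hydroxide is −1. With an overall charge of −3 the cobalt centre must be in the +3 oxidation state. Group 9 minus oxidation state 3 gives a d⁶ configuration. Co(III) has an exceptionally large octahedral splitting and is low-spin with essentially every ligand except fluoride. The d⁶ configuration leaves the e_g set evenly filled (or empty) — no strong Jahn–Teller driving force.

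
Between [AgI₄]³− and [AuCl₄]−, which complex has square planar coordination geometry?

For [AgI₄]³−: Each iodide is −1; balancing the −3 overall charge requires Ag(I). Ag sits in group 11, so the d-electron count is 11 − 1 = 10. A d¹⁰ ion has no crystal-field stabilisation preference between square planar and tetrahedral, so four ligands adopt the sterically favoured tetrahedral geometry. → tetrahedral.
For [AuCl₄]−: Summing ligand charges against the −1 overall charge gives an oxidation state of +3 for gold. Group 11 minus oxidation state 3 gives a d⁸ configuration. A 5d d⁸ ion has a large crystal-field splitting; square planar leaves the high-energy d_{x²−y²} orbital empty and maximises CFSE. → square planar.

[AuCl₄]−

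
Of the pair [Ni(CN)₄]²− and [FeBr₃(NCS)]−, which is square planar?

For [Ni(CN)₄]²−: Summing ligand charges against the −2 overall charge gives an oxidation state of +2 for nickel. Nickel is a group-10 element; Ni(II) is therefore d⁸. Cyanide is a strong-field ligand (high in the spectrochemical series). A 3d d⁸ ion with strong-field ligands gains enough CFSE to favour square planar over tetrahedral. → square planar.
For [FeBr₃(NCS)]−: Summing ligand charges against the −1 overall charge gives an oxidation state of +3 for iron. Fe sits in group 8, so the d-electron count is 8 − 3 = 5. A high-spin d⁵ ion has zero CFSE in either geometry, so four ligands adopt the sterically favoured tetrahedral geometry. → tetrahedral.

[Ni(CN)₄]²−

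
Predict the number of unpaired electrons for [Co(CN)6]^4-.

1 unpaired electron

Summing ligand charges against the −4 overall charge gives an oxidation state of +2 for cobalt.
Group 9 minus oxidation state 2 gives a d⁷ configuration.
The spin state decides the count: Cyanide is a strong-field ligand (high in the spectrochemical series) for a first-row metal, so the complex is low-spin.
An octahedral low-spin d⁷ ion is t₂g⁶e_g¹, giving 1 unpaired electron.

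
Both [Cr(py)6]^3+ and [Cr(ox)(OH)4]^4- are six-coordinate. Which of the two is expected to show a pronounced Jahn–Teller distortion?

[Cr(py)6]^3+: Summing ligand charges against the +3 overall charge gives an oxidation state of +3 for chromium. Chromium is a group-6 element; Cr(III) is therefore d³. The d³ configuration leaves the e_g set evenly filled (or empty) — no strong Jahn–Teller driving force.
[Cr(ox)(OH)4]^4-: Each oxalate is −2; each hydroxide is −1; balancing the −4 overall charge requires Cr(II). Group 6 minus oxidation state 2 gives a d⁴ configuration. Hydroxide and oxalate are weak-field ligands for a first-row metal, so the complex is high-spin. The t₂g³e_g¹ (high-spin) configuration has an unevenly filled e_g set; the Jahn–Teller theorem predicts a tetragonal distortion (typically axial elongation) to lift the degeneracy.

[Cr(ox)(OH)4]^4-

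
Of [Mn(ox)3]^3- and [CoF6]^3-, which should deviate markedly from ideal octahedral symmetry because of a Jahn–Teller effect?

[Mn(ox)3]^3-

[Mn(ox)3]^3-: Ligand charges: each oxalate is −2. With an overall charge of −3 the manganese centre must be in the +3 oxidation state. Manganese is a group-7 element; Mn(III) is therefore d⁴. Oxalate is a weak-field ligand for a first-row metal, so the complex is high-spin. The t₂g³e_g¹ (high-spin) configuration has an unevenly filled e_g set; the Jahn–Teller theorem predicts a tetragonal distortion (typically axial elongation) to lift the degeneracy.
[CoF6]^3-: Summing ligand charges against the −3 overall charge gives an oxidation state of +3 for cobalt. Group 9 minus oxidation state 3 gives a d⁶ configuration. Fluoride is the one ligand weak enough to leave Co(III) high-spin — [CoF₆]³⁻ is the classic exception. The d⁶ configuration leaves the e_g set evenly filled (or empty) — no strong Jahn–Teller driving force.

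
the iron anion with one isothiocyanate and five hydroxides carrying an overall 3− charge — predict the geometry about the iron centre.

Ligand charges: each isothiocyanate is −1; each hydroxide is −1. With an overall charge of −3 the iron centre must be in the +3 oxidation state.
Fe sits in group 8, so the d-electron count is 8 − 3 = 5.
With 6 monodentate ligands the coordination number is 6.
Six donors around a single metal centre give an octahedral coordination sphere.

octahedral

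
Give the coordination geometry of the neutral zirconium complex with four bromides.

Each bromide is −1; balancing the 0 overall charge requires Zr(IV).
Zr sits in group 4, so the d-electron count is 4 − 4 = 0.
Coordination number: 4.
A d⁰ ion has no crystal-field stabilisation preference between square planar and tetrahedral, so four ligands adopt the sterically favoured tetrahedral geometry.

tetrahedral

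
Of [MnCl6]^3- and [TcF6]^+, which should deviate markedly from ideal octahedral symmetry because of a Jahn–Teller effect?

[MnCl6]^3-: Each chloride is −1; balancing the −3 overall charge requires Mn(III). Mn sits in group 7, so the d-electron count is 7 − 3 = 4. Chloride is a weak-field ligand for a first-row metal, so the complex is high-spin. The t₂g³e_g¹ (high-spin) configuration has an unevenly filled e_g set; the Jahn–Teller theorem predicts a tetragonal distortion (typically axial elongation) to lift the degeneracy.
[TcF6]^+: Ligand charges: each fluoride is −1. With an overall charge of +1 the technetium centre must be in the +7 oxidation state. Group 7 minus oxidation state 7 gives a d⁰ configuration. The d⁰ configuration leaves the e_g set evenly filled (or empty) — no strong Jahn–Teller driving force.

[MnCl6]^3-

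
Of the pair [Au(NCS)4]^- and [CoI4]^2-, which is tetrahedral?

[CoI4]^2-

For [Au(NCS)4]^-: Each isothiocyanate is −1; balancing the −1 overall charge requires Au(III). Gold is a group-11 element; Au(III) is therefore d⁸. A 5d d⁸ ion has a large crystal-field splitting; square planar leaves the high-energy d_{x²−y²} orbital empty and maximises CFSE. → square planar.
For [CoI4]^2-: Each iodide is −1; balancing the −2 overall charge requires Co(II). Group 9 minus oxidation state 2 gives a d⁷ configuration. For a high-spin 3d d⁷ ion with weak-field ligands the small Δₜ gives little square-planar CFSE advantage, so four ligands adopt the sterically favoured tetrahedral geometry. → tetrahedral.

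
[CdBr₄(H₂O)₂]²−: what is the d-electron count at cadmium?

Each bromide is −1; water is neutral; balancing the −2 overall charge requires Cd(II).
Cd sits in group 12, so the d-electron count is 12 − 2 = 10.

d¹⁰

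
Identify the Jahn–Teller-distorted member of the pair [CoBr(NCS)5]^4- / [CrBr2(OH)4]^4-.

[CoBr(NCS)5]^4-: Ligand charges: each bromide is −1; each isothiocyanate is −1. With an overall charge of −4 the cobalt centre must be in the +2 oxidation state. Co sits in group 9, so the d-electron count is 9 − 2 = 7. Bromide and isothiocyanate are weak-field ligands for a first-row metal, so the complex is high-spin. The d⁷ configuration leaves the e_g set evenly filled (or empty) — no strong Jahn–Teller driving force.
[CrBr2(OH)4]^4-: Each bromide is −1; each hydroxide is −1; balancing the −4 overall charge requires Cr(II). Cr sits in group 6, so the d-electron count is 6 − 2 = 4. Bromide and hydroxide are weak-field ligands for a first-row metal, so the complex is high-spin. The t₂g³e_g¹ (high-spin) configuration has an unevenly filled e_g set; the Jahn–Teller theorem predicts a tetragonal distortion (typically axial elongation) to lift the degeneracy.

[CrBr2(OH)4]^4-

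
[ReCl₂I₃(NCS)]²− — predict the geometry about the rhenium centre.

Each chloride is −1; each iodide is −1; each isothiocyanate is −1; balancing the −2 overall charge requires Re(IV).
Re sits in group 7, so the d-electron count is 7 − 4 = 3.
With 6 monodentate ligands the coordination number is 6.
Six donors around a single metal centre give an octahedral coordination sphere.

octahedral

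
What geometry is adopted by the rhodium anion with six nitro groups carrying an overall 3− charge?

octahedral

Each nitro (N-bound nitrite) is −1; balancing the −3 overall charge requires Rh(III).
Rhodium is a group-9 element; Rh(III) is therefore d⁶.
Coordination number: 6.
Six donors around a single metal centre give an octahedral coordination sphere.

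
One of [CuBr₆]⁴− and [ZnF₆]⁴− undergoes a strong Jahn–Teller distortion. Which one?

[CuBr₆]⁴−: Ligand charges: each bromide is −1. With an overall charge of −4 the copper centre must be in the +2 oxidation state. Cu sits in group 11, so the d-electron count is 11 − 2 = 9. The t₂g⁶e_g³ configuration has an unevenly filled e_g set; the Jahn–Teller theorem predicts a tetragonal distortion (typically axial elongation) to lift the degeneracy.
[ZnF₆]⁴−: Each fluoride is −1; balancing the −4 overall charge requires Zn(II). Group 12 minus oxidation state 2 gives a d¹⁰ configuration. The d¹⁰ configuration leaves the e_g set evenly filled (or empty) — no strong Jahn–Teller driving force.

[CuBr₆]⁴−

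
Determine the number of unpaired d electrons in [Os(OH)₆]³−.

Summing ligand charges against the −3 overall charge gives an oxidation state of +3 for osmium.
Os sits in group 8, so the d-electron count is 8 − 3 = 5.
The spin state decides the count: a 5d ion has a large Δₒ and is invariably low-spin.
An octahedral low-spin d⁵ ion is t₂g⁵e_g⁰, giving 1 unpaired electron.

1 unpaired electron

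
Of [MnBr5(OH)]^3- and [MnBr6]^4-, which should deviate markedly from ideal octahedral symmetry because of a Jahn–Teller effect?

[MnBr5(OH)]^3-: Summing ligand charges against the −3 overall charge gives an oxidation state of +3 for manganese. Mn sits in group 7, so the d-electron count is 7 − 3 = 4. Bromide and hydroxide are weak-field ligands for a first-row metal, so the complex is high-spin. The t₂g³e_g¹ (high-spin) configuration has an unevenly filled e_g set; the Jahn–Teller theorem predicts a tetragonal distortion (typically axial elongation) to lift the degeneracy.
[MnBr6]^4-: Each bromide is −1; balancing the −4 overall charge requires Mn(II). Manganese is a group-7 element; Mn(II) is therefore d⁵. Bromide is a weak-field ligand for a first-row metal, so the complex is high-spin. The d⁵ configuration leaves the e_g set evenly filled (or empty) — no strong Jahn–Teller driving force.

[MnBr5(OH)]^3-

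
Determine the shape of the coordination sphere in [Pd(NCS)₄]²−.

square planar

Summing ligand charges against the −2 overall charge gives an oxidation state of +2 for palladium.
Palladium is a group-10 element; Pd(II) is therefore d⁸.
With 4 monodentate ligands the coordination number is 4.
A 4d d⁸ ion has a large crystal-field splitting; square planar leaves the high-energy d_{x²−y²} orbital empty and maximises CFSE.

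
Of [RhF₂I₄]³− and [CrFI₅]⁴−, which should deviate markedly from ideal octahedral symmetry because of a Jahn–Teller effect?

[RhF₂I₄]³−: Summing ligand charges against the −3 overall charge gives an oxidation state of +3 for rhodium. Group 9 minus oxidation state 3 gives a d⁶ configuration. A 4d ion has a large Δₒ and is invariably low-spin. The d⁶ configuration leaves the e_g set evenly filled (or empty) — no strong Jahn–Teller driving force.
[CrFI₅]⁴−: Ligand charges: each fluoride is −1; each iodide is −1. With an overall charge of −4 the chromium centre must be in the +2 oxidation state. Cr sits in group 6, so the d-electron count is 6 − 2 = 4. Fluoride and iodide are weak-field ligands for a first-row metal, so the complex is high-spin. The t₂g³e_g¹ (high-spin) configuration has an unevenly filled e_g set; the Jahn–Teller theorem predicts a tetragonal distortion (typically axial elongation) to lift the degeneracy.

[CrFI₅]⁴−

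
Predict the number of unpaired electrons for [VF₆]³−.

Each fluoride is −1; balancing the −3 overall charge requires V(III).
V sits in group 5, so the d-electron count is 5 − 3 = 2.
In an octahedral field the d² configuration is t₂g²e_g⁰ (only one arrangement possible), giving 2 unpaired electrons.

2 unpaired electrons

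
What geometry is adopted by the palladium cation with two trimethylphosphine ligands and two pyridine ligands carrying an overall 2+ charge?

square planar

Ligand charges: trimethylphosphine is neutral; pyridine is neutral. With an overall charge of +2 the palladium centre must be in the +2 oxidation state.
Palladium is a group-10 element; Pd(II) is therefore d⁸.
Coordination number: 4.
A 4d d⁸ ion has a large crystal-field splitting; square planar leaves the high-energy d_{x²−y²} orbital empty and maximises CFSE.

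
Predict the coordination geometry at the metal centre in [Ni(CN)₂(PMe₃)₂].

Summing ligand charges against the 0 overall charge gives an oxidation state of +2 for nickel.
Ni sits in group 10, so the d-electron count is 10 − 2 = 8.
Coordination number: 4.
Cyanide and trimethylphosphine are strong-field ligands (high in the spectrochemical series).
A 3d d⁸ ion with strong-field ligands gains enough CFSE to favour square planar over tetrahedral.

square planar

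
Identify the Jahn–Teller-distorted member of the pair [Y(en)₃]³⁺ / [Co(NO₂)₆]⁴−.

[Y(en)₃]³⁺: Ethylenediamine is neutral; balancing the +3 overall charge requires Y(III). Yttrium is a group-3 element; Y(III) is therefore d⁰. The d⁰ configuration leaves the e_g set evenly filled (or empty) — no strong Jahn–Teller driving force.
[Co(NO₂)₆]⁴−: Ligand charges: each nitro (N-bound nitrite) is −1. With an overall charge of −4 the cobalt centre must be in the +2 oxidation state. Group 9 minus oxidation state 2 gives a d⁷ configuration. Nitro (N-bound nitrite) is a strong-field ligand (high in the spectrochemical series) for a first-row metal, so the complex is low-spin. The t₂g⁶e_g¹ (low-spin) configuration has an unevenly filled e_g set; the Jahn–Teller theorem predicts a tetragonal distortion (typically axial elongation) to lift the degeneracy.

[Co(NO₂)₆]⁴−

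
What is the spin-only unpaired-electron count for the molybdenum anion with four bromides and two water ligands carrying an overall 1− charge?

3

Each bromide is −1; water is neutral; balancing the −1 overall charge requires Mo(III).
Molybdenum is a group-6 element; Mo(III) is therefore d³.
In an octahedral field the d³ configuration is t₂g³e_g⁰ (only one arrangement possible), giving 3 unpaired electrons.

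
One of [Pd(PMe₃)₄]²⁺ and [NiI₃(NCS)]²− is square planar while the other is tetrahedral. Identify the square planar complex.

For [Pd(PMe₃)₄]²⁺: Summing ligand charges against the +2 overall charge gives an oxidation state of +2 for palladium. Group 10 minus oxidation state 2 gives a d⁸ configuration. A 4d d⁸ ion has a large crystal-field splitting; square planar leaves the high-energy d_{x²−y²} orbital empty and maximises CFSE. → square planar.
For [NiI₃(NCS)]²−: Ligand charges: each iodide is −1; each isothiocyanate is −1. With an overall charge of −2 the nickel centre must be in the +2 oxidation state. Group 10 minus oxidation state 2 gives a d⁸ configuration. Iodide and isothiocyanate are weak-field ligands. With weak-field ligands the CFSE gain from square planar is small, so a 3d d⁸ ion takes the sterically preferred tetrahedral geometry. → tetrahedral.

[Pd(PMe₃)₄]²⁺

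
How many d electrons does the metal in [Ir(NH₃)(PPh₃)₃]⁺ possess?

Summing ligand charges against the +1 overall charge gives an oxidation state of +1 for iridium.
Group 9 minus oxidation state 1 gives a d⁸ configuration.

d⁸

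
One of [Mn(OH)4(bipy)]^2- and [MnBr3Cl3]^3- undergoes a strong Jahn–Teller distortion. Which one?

[Mn(OH)4(bipy)]^2-: Summing ligand charges against the −2 overall charge gives an oxidation state of +2 for manganese. Group 7 minus oxidation state 2 gives a d⁵ configuration. Hydroxide is a weak-field ligand for a first-row metal, so the complex is high-spin. The d⁵ configuration leaves the e_g set evenly filled (or empty) — no strong Jahn–Teller driving force.
[MnBr3Cl3]^3-: Ligand charges: each bromide is −1; each chloride is −1. With an overall charge of −3 the manganese centre must be in the +3 oxidation state. Mn sits in group 7, so the d-electron count is 7 − 3 = 4. Bromide and chloride are weak-field ligands for a first-row metal, so the complex is high-spin. The t₂g³e_g¹ (high-spin) configuration has an unevenly filled e_g set; the Jahn–Teller theorem predicts a tetragonal distortion (typically axial elongation) to lift the degeneracy.

[MnBr3Cl3]^3-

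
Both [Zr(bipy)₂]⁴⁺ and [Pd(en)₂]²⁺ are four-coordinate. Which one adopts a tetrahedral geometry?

[Zr(bipy)₂]⁴⁺

For [Zr(bipy)₂]⁴⁺: Ligand charges: 2,2′-bipyridine is neutral. With an overall charge of +4 the zirconium centre must be in the +4 oxidation state. Zr sits in group 4, so the d-electron count is 4 − 4 = 0. A d⁰ ion has no crystal-field stabilisation preference between square planar and tetrahedral, so four ligands adopt the sterically favoured tetrahedral geometry. → tetrahedral.
For [Pd(en)₂]²⁺: Summing ligand charges against the +2 overall charge gives an oxidation state of +2 for palladium. Palladium is a group-10 element; Pd(II) is therefore d⁸. A 4d d⁸ ion has a large crystal-field splitting; square planar leaves the high-energy d_{x²−y²} orbital empty and maximises CFSE. → square planar.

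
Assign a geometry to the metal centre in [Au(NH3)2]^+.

linear

Ammonia is neutral; balancing the +1 overall charge requires Au(I).
Group 11 minus oxidation state 1 gives a d¹⁰ configuration.
Coordination number: 2.
A d¹⁰ ion with only two ligands adopts a linear arrangement (sp hybridisation; no CFSE preference).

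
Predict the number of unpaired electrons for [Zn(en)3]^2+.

Ethylenediamine is neutral; balancing the +2 overall charge requires Zn(II).
Group 12 minus oxidation state 2 gives a d¹⁰ configuration.
Counting donor atoms: 3×ethylenediamine (bidentate) → 6 donors. Coordination number = 6.
In an octahedral field the d¹⁰ configuration is t₂g⁶e_g⁴, giving 0 unpaired electrons.

0 unpaired electrons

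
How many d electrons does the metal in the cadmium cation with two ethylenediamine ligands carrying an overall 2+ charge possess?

Summing ligand charges against the +2 overall charge gives an oxidation state of +2 for cadmium.
Cd sits in group 12, so the d-electron count is 12 − 2 = 10.

d10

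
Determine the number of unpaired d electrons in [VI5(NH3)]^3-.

Ligand charges: each iodide is −1; ammonia is neutral. With an overall charge of −3 the vanadium centre must be in the +2 oxidation state.
V sits in group 5, so the d-electron count is 5 − 2 = 3.
In an octahedral field the d³ configuration is t₂g³e_g⁰ (only one arrangement possible), giving 3 unpaired electrons.

3 unpaired electrons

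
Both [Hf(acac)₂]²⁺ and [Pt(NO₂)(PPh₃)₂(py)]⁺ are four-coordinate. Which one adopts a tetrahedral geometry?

[Hf(acac)₂]²⁺

For [Hf(acac)₂]²⁺: Each acetylacetonate is −1; balancing the +2 overall charge requires Hf(IV). Group 4 minus oxidation state 4 gives a d⁰ configuration. A d⁰ ion has no crystal-field stabilisation preference between square planar and tetrahedral, so four ligands adopt the sterically favoured tetrahedral geometry. → tetrahedral.
For [Pt(NO₂)(PPh₃)₂(py)]⁺: Ligand charges: each nitro (N-bound nitrite) is −1; triphenylphosphine is neutral; pyridine is neutral. With an overall charge of +1 the platinum centre must be in the +2 oxidation state. Group 10 minus oxidation state 2 gives a d⁸ configuration. A 5d d⁸ ion has a large crystal-field splitting; square planar leaves the high-energy d_{x²−y²} orbital empty and maximises CFSE. → square planar.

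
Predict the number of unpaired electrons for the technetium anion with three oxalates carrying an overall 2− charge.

Summing ligand charges against the −2 overall charge gives an oxidation state of +4 for technetium.
Group 7 minus oxidation state 4 gives a d³ configuration.
Counting donor atoms: 3×oxalate (bidentate) → 6 donors. Coordination number = 6.
In an octahedral field the d³ configuration is t₂g³e_g⁰ (only one arrangement possible), giving 3 unpaired electrons.

3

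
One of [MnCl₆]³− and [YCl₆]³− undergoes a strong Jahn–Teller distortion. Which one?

[MnCl₆]³−: Ligand charges: each chloride is −1. With an overall charge of −3 the manganese centre must be in the +3 oxidation state. Manganese is a group-7 element; Mn(III) is therefore d⁴. Chloride is a weak-field ligand for a first-row metal, so the complex is high-spin. The t₂g³e_g¹ (high-spin) configuration has an unevenly filled e_g set; the Jahn–Teller theorem predicts a tetragonal distortion (typically axial elongation) to lift the degeneracy.
[YCl₆]³−: Ligand charges: each chloride is −1. With an overall charge of −3 the yttrium centre must be in the +3 oxidation state. Yttrium is a group-3 element; Y(III) is therefore d⁰. The d⁰ configuration leaves the e_g set evenly filled (or empty) — no strong Jahn–Teller driving force.

[MnCl₆]³−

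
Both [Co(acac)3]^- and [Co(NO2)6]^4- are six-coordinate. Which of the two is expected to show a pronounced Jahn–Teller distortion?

[Co(NO2)6]^4-

[Co(acac)3]^-: Each acetylacetonate is −1; balancing the −1 overall charge requires Co(II). Co sits in group 9, so the d-electron count is 9 − 2 = 7. Acetylacetonate is a weak-field ligand for a first-row metal, so the complex is high-spin. The d⁷ configuration leaves the e_g set evenly filled (or empty) — no strong Jahn–Teller driving force.
[Co(NO2)6]^4-: Ligand charges: each nitro (N-bound nitrite) is −1. With an overall charge of −4 the cobalt centre must be in the +2 oxidation state. Group 9 minus oxidation state 2 gives a d⁷ configuration. Nitro (N-bound nitrite) is a strong-field ligand (high in the spectrochemical series) for a first-row metal, so the complex is low-spin. The t₂g⁶e_g¹ (low-spin) configuration has an unevenly filled e_g set; the Jahn–Teller theorem predicts a tetragonal distortion (typically axial elongation) to lift the degeneracy.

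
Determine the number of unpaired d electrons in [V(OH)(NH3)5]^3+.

1

Summing ligand charges against the +3 overall charge gives an oxidation state of +4 for vanadium.
Group 5 minus oxidation state 4 gives a d¹ configuration.
In an octahedral field the d¹ configuration is t₂g¹e_g⁰ (only one arrangement possible), giving 1 unpaired electron.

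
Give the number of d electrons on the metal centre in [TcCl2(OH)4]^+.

d⁰

Ligand charges: each chloride is −1; each hydroxide is −1. With an overall charge of +1 the technetium centre must be in the +7 oxidation state.
Tc sits in group 7, so the d-electron count is 7 − 7 = 0.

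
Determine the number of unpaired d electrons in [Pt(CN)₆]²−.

0 unpaired electrons

Summing ligand charges against the −2 overall charge gives an oxidation state of +4 for platinum.
Platinum is a group-10 element; Pt(IV) is therefore d⁶.
The spin state decides the count: a 5d ion has a large Δₒ and is invariably low-spin.
An octahedral low-spin d⁶ ion is t₂g⁶e_g⁰, giving 0 unpaired electrons.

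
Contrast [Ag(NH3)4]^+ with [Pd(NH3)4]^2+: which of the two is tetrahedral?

For [Ag(NH3)4]^+: Ammonia is neutral; balancing the +1 overall charge requires Ag(I). Silver is a group-11 element; Ag(I) is therefore d¹⁰. A d¹⁰ ion has no crystal-field stabilisation preference between square planar and tetrahedral, so four ligands adopt the sterically favoured tetrahedral geometry. → tetrahedral.
For [Pd(NH3)4]^2+: Ammonia is neutral; balancing the +2 overall charge requires Pd(II). Palladium is a group-10 element; Pd(II) is therefore d⁸. A 4d d⁸ ion has a large crystal-field splitting; square planar leaves the high-energy d_{x²−y²} orbital empty and maximises CFSE. → square planar.

[Ag(NH3)4]^+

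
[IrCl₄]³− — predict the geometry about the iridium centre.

square planar

Summing ligand charges against the −3 overall charge gives an oxidation state of +1 for iridium.
Group 9 minus oxidation state 1 gives a d⁸ configuration.
With 4 monodentate ligands the coordination number is 4.
A 5d d⁸ ion has a large crystal-field splitting; square planar leaves the high-energy d_{x²−y²} orbital empty and maximises CFSE.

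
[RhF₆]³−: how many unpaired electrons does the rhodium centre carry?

Summing ligand charges against the −3 overall charge gives an oxidation state of +3 for rhodium.
Rhodium is a group-9 element; Rh(III) is therefore d⁶.
The spin state decides the count: a 4d ion has a large Δₒ and is invariably low-spin.
An octahedral low-spin d⁶ ion is t₂g⁶e_g⁰, giving 0 unpaired electrons.

0 unpaired electrons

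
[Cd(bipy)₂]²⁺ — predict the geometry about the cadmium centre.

tetrahedral

Summing ligand charges against the +2 overall charge gives an oxidation state of +2 for cadmium.
Cd sits in group 12, so the d-electron count is 12 − 2 = 10.
Counting donor atoms: 2×2,2′-bipyridine (bidentate) → 4 donors. Coordination number = 4.
A d¹⁰ ion has no crystal-field stabilisation preference between square planar and tetrahedral, so four ligands adopt the sterically favoured tetrahedral geometry.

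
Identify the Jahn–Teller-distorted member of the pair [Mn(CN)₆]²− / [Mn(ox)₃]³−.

[Mn(CN)₆]²−: Summing ligand charges against the −2 overall charge gives an oxidation state of +4 for manganese. Group 7 minus oxidation state 4 gives a d³ configuration. The d³ configuration leaves the e_g set evenly filled (or empty) — no strong Jahn–Teller driving force.
[Mn(ox)₃]³−: Summing ligand charges against the −3 overall charge gives an oxidation state of +3 for manganese. Group 7 minus oxidation state 3 gives a d⁴ configuration. Oxalate is a weak-field ligand for a first-row metal, so the complex is high-spin. The t₂g³e_g¹ (high-spin) configuration has an unevenly filled e_g set; the Jahn–Teller theorem predicts a tetragonal distortion (typically axial elongation) to lift the degeneracy.

[Mn(ox)₃]³−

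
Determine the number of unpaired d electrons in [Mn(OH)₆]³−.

Summing ligand charges against the −3 overall charge gives an oxidation state of +3 for manganese.
Mn sits in group 7, so the d-electron count is 7 − 3 = 4.
The spin state decides the count: Hydroxide is a weak-field ligand for a first-row metal, so the complex is high-spin.
An octahedral high-spin d⁴ ion is t₂g³e_g¹, giving 4 unpaired electrons.

4 unpaired electrons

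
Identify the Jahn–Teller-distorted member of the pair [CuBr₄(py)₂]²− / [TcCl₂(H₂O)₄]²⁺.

[CuBr₄(py)₂]²−: Ligand charges: each bromide is −1; pyridine is neutral. With an overall charge of −2 the copper centre must be in the +2 oxidation state. Copper is a group-11 element; Cu(II) is therefore d⁹. The t₂g⁶e_g³ configuration has an unevenly filled e_g set; the Jahn–Teller theorem predicts a tetragonal distortion (typically axial elongation) to lift the degeneracy.
[TcCl₂(H₂O)₄]²⁺: Each chloride is −1; water is neutral; balancing the +2 overall charge requires Tc(IV). Tc sits in group 7, so the d-electron count is 7 − 4 = 3. The d³ configuration leaves the e_g set evenly filled (or empty) — no strong Jahn–Teller driving force.

[CuBr₄(py)₂]²−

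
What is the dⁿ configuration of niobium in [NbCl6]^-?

d⁰

Summing ligand charges against the −1 overall charge gives an oxidation state of +5 for niobium.
Nb sits in group 5, so the d-electron count is 5 − 5 = 0.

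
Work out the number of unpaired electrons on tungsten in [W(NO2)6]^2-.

2 unpaired electrons

Each nitro (N-bound nitrite) is −1; balancing the −2 overall charge requires W(IV).
W sits in group 6, so the d-electron count is 6 − 4 = 2.
In an octahedral field the d² configuration is t₂g²e_g⁰ (only one arrangement possible), giving 2 unpaired electrons.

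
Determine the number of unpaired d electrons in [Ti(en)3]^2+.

2

Summing ligand charges against the +2 overall charge gives an oxidation state of +2 for titanium.
Titanium is a group-4 element; Ti(II) is therefore d².
Counting donor atoms: 3×ethylenediamine (bidentate) → 6 donors. Coordination number = 6.
In an octahedral field the d² configuration is t₂g²e_g⁰ (only one arrangement possible), giving 2 unpaired electrons.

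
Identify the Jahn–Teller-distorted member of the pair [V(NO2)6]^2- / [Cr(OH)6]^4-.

[V(NO2)6]^2-: Summing ligand charges against the −2 overall charge gives an oxidation state of +4 for vanadium. Vanadium is a group-5 element; V(IV) is therefore d¹. The d¹ configuration leaves the e_g set evenly filled (or empty) — no strong Jahn–Teller driving force.
[Cr(OH)6]^4-: Ligand charges: each hydroxide is −1. With an overall charge of −4 the chromium centre must be in the +2 oxidation state. Cr sits in group 6, so the d-electron count is 6 − 2 = 4. Hydroxide is a weak-field ligand for a first-row metal, so the complex is high-spin. The t₂g³e_g¹ (high-spin) configuration has an unevenly filled e_g set; the Jahn–Teller theorem predicts a tetragonal distortion (typically axial elongation) to lift the degeneracy.

[Cr(OH)6]^4-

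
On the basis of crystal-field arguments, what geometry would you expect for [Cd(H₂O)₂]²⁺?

linear

Ligand charges: water is neutral. With an overall charge of +2 the cadmium centre must be in the +2 oxidation state.
Cadmium is a group-12 element; Cd(II) is therefore d¹⁰.
Coordination number: 2.
A d¹⁰ ion with only two ligands adopts a linear arrangement (sp hybridisation; no CFSE preference).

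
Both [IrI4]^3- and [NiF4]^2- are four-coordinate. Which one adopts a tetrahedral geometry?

[NiF4]^2-

For [IrI4]^3-: Summing ligand charges against the −3 overall charge gives an oxidation state of +1 for iridium. Group 9 minus oxidation state 1 gives a d⁸ configuration. A 5d d⁸ ion has a large crystal-field splitting; square planar leaves the high-energy d_{x²−y²} orbital empty and maximises CFSE. → square planar.
For [NiF4]^2-: Ligand charges: each fluoride is −1. With an overall charge of −2 the nickel centre must be in the +2 oxidation state. Ni sits in group 10, so the d-electron count is 10 − 2 = 8. Fluoride is a weak-field ligand. With weak-field ligands the CFSE gain from square planar is small, so a 3d d⁸ ion takes the sterically preferred tetrahedral geometry. → tetrahedral.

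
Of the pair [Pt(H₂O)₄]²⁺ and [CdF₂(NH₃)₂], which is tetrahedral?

[CdF₂(NH₃)₂]

For [Pt(H₂O)₄]²⁺: Summing ligand charges against the +2 overall charge gives an oxidation state of +2 for platinum. Group 10 minus oxidation state 2 gives a d⁸ configuration. A 5d d⁸ ion has a large crystal-field splitting; square planar leaves the high-energy d_{x²−y²} orbital empty and maximises CFSE. → square planar.
For [CdF₂(NH₃)₂]: Summing ligand charges against the 0 overall charge gives an oxidation state of +2 for cadmium. Cadmium is a group-12 element; Cd(II) is therefore d¹⁰. A d¹⁰ ion has no crystal-field stabilisation preference between square planar and tetrahedral, so four ligands adopt the sterically favoured tetrahedral geometry. → tetrahedral.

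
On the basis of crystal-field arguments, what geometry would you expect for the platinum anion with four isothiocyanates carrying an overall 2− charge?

square planar

Each isothiocyanate is −1; balancing the −2 overall charge requires Pt(II).
Group 10 minus oxidation state 2 gives a d⁸ configuration.
Coordination number: 4.
A 5d d⁸ ion has a large crystal-field splitting; square planar leaves the high-energy d_{x²−y²} orbital empty and maximises CFSE.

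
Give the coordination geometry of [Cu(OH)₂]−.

Summing ligand charges against the −1 overall charge gives an oxidation state of +1 for copper.
Copper is a group-11 element; Cu(I) is therefore d¹⁰.
With 2 monodentate ligands the coordination number is 2.
A d¹⁰ ion with only two ligands adopts a linear arrangement (sp hybridisation; no CFSE preference).

linear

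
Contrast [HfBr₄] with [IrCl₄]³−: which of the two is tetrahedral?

For [HfBr₄]: Ligand charges: each bromide is −1. With an overall charge of 0 the hafnium centre must be in the +4 oxidation state. Hf sits in group 4, so the d-electron count is 4 − 4 = 0. A d⁰ ion has no crystal-field stabilisation preference between square planar and tetrahedral, so four ligands adopt the sterically favoured tetrahedral geometry. → tetrahedral.
For [IrCl₄]³−: Summing ligand charges against the −3 overall charge gives an oxidation state of +1 for iridium. Ir sits in group 9, so the d-electron count is 9 − 1 = 8. A 5d d⁸ ion has a large crystal-field splitting; square planar leaves the high-energy d_{x²−y²} orbital empty and maximises CFSE. → square planar.

[HfBr₄]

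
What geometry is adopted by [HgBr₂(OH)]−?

trigonal planar

Summing ligand charges against the −1 overall charge gives an oxidation state of +2 for mercury.
Mercury is a group-12 element; Hg(II) is therefore d¹⁰.
Coordination number: 3.
Three ligands around a d¹⁰ centre minimise repulsion in a trigonal-planar arrangement.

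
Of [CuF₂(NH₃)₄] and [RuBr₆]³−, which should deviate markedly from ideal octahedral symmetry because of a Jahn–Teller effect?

[CuF₂(NH₃)₄]: Summing ligand charges against the 0 overall charge gives an oxidation state of +2 for copper. Cu sits in group 11, so the d-electron count is 11 − 2 = 9. The t₂g⁶e_g³ configuration has an unevenly filled e_g set; the Jahn–Teller theorem predicts a tetragonal distortion (typically axial elongation) to lift the degeneracy.
[RuBr₆]³−: Each bromide is −1; balancing the −3 overall charge requires Ru(III). Ruthenium is a group-8 element; Ru(III) is therefore d⁵. A 4d ion has a large Δₒ and is invariably low-spin. The d⁵ configuration leaves the e_g set evenly filled (or empty) — no strong Jahn–Teller driving force.

[CuF₂(NH₃)₄]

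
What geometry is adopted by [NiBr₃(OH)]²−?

tetrahedral

Summing ligand charges against the −2 overall charge gives an oxidation state of +2 for nickel.
Group 10 minus oxidation state 2 gives a d⁸ configuration.
With 4 monodentate ligands the coordination number is 4.
Bromide and hydroxide are weak-field ligands.
With weak-field ligands the CFSE gain from square planar is small, so a 3d d⁸ ion takes the sterically preferred tetrahedral geometry.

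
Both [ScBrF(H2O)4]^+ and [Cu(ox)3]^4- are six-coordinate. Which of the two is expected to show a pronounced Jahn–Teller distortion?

[ScBrF(H2O)4]^+: Each bromide is −1; each fluoride is −1; water is neutral; balancing the +1 overall charge requires Sc(III). Group 3 minus oxidation state 3 gives a d⁰ configuration. The d⁰ configuration leaves the e_g set evenly filled (or empty) — no strong Jahn–Teller driving force.
[Cu(ox)3]^4-: Summing ligand charges against the −4 overall charge gives an oxidation state of +2 for copper. Cu sits in group 11, so the d-electron count is 11 − 2 = 9. The t₂g⁶e_g³ configuration has an unevenly filled e_g set; the Jahn–Teller theorem predicts a tetragonal distortion (typically axial elongation) to lift the degeneracy.

[Cu(ox)3]^4-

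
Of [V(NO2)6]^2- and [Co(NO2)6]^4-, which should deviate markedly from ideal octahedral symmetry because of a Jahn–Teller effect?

[Co(NO2)6]^4-

[V(NO2)6]^2-: Each nitro (N-bound nitrite) is −1; balancing the −2 overall charge requires V(IV). Vanadium is a group-5 element; V(IV) is therefore d¹. The d¹ configuration leaves the e_g set evenly filled (or empty) — no strong Jahn–Teller driving force.
[Co(NO2)6]^4-: Each nitro (N-bound nitrite) is −1; balancing the −4 overall charge requires Co(II). Cobalt is a group-9 element; Co(II) is therefore d⁷. Nitro (N-bound nitrite) is a strong-field ligand (high in the spectrochemical series) for a first-row metal, so the complex is low-spin. The t₂g⁶e_g¹ (low-spin) configuration has an unevenly filled e_g set; the Jahn–Teller theorem predicts a tetragonal distortion (typically axial elongation) to lift the degeneracy.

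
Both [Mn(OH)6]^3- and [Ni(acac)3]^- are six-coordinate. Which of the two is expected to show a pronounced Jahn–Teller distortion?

[Mn(OH)6]^3-: Summing ligand charges against the −3 overall charge gives an oxidation state of +3 for manganese. Group 7 minus oxidation state 3 gives a d⁴ configuration. Hydroxide is a weak-field ligand for a first-row metal, so the complex is high-spin. The t₂g³e_g¹ (high-spin) configuration has an unevenly filled e_g set; the Jahn–Teller theorem predicts a tetragonal distortion (typically axial elongation) to lift the degeneracy.
[Ni(acac)3]^-: Summing ligand charges against the −1 overall charge gives an oxidation state of +2 for nickel. Nickel is a group-10 element; Ni(II) is therefore d⁸. The d⁸ configuration leaves the e_g set evenly filled (or empty) — no strong Jahn–Teller driving force.

[Mn(OH)6]^3-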